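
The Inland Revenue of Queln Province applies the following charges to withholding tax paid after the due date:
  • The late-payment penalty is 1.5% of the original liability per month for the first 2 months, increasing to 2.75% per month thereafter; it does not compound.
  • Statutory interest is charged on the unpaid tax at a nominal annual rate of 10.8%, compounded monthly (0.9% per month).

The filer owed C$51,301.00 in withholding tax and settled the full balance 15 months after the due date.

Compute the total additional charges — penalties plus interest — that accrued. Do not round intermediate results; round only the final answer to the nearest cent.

Penalty, months 1–2: 2 × 1.5% × C$51,301.00 = C$1,539.03
Penalty, months 3–15: 13 × 2.75% × C$51,301.00 = C$18,340.11…
Interest: C$51,301.00 × ((1 + 0.009)^15 − 1) = C$51,301.00 × 0.1438458… = C$7,379.4350…
Penalties + interest = C$19,879.1375 + C$7,379.4350… = C$27,258.57

C$27,258.57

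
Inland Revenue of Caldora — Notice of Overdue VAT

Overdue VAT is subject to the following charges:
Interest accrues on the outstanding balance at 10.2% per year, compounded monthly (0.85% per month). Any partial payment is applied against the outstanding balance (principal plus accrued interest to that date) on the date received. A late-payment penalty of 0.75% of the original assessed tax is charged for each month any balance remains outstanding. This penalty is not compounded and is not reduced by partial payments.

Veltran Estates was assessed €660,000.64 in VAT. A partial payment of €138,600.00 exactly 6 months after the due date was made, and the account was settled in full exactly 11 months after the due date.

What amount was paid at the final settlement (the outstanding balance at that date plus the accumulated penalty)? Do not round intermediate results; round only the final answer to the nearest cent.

Balance at month 6: €660,000.6400 × (1 + 0.0085)^6 = €694,384.1066…
After €138,600.00 payment: €694,384.1066… − €138,600.00 = €555,784.1066…
Balance at month 11: €555,784.1066… × (1 + 0.0085)^5 = €579,809.9129…
Penalty: 11 × 0.75% × €660,000.64 = €54,450.05…
Final settlement = outstanding balance + penalty = €579,809.9129… + €54,450.05… = €634,259.97

€634,259.97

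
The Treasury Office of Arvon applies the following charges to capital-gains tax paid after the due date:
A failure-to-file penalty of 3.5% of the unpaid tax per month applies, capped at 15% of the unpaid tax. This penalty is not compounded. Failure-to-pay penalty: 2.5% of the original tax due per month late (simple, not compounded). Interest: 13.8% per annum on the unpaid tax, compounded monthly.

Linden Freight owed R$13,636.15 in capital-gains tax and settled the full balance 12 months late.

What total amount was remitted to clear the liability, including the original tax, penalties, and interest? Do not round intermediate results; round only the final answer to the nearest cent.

R$21,777.91

Failure-to-file: 12 × 3.5% × R$13,636.15 = R$5,727.18…, capped at 15% × R$13,636.15 = R$2,045.42…
Failure-to-pay penalty = 2.5% × R$13,636.15 × 12 mo = R$4,090.85…
Interest (13.8%/yr ÷ 12 = 1.15%/month): R$13,636.15 × ((1 + 0.0115)^12 − 1) = R$2,005.4946…
Total = R$13,636.15 + R$6,136.2675 + R$2,005.4946… = R$21,777.91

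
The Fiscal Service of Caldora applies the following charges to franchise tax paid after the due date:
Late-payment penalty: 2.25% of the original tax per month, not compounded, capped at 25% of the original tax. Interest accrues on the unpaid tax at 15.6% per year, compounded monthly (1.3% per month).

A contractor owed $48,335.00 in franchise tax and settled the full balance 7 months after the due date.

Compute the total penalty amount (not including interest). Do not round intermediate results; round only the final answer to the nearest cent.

$7,612.76

Penalty: 7 × 2.25% × $48,335.00 = $7,612.76… (below the 25% cap of $12,083.75)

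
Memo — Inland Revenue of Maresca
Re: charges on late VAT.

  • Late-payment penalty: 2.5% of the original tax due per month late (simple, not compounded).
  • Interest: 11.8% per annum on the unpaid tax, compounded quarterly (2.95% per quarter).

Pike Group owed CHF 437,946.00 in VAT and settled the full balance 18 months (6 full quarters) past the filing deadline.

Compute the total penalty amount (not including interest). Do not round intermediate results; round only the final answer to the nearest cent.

CHF 197,075.70

Late-payment penalty = 2.5% × CHF 437,946.00 × 18 mo = CHF 197,075.70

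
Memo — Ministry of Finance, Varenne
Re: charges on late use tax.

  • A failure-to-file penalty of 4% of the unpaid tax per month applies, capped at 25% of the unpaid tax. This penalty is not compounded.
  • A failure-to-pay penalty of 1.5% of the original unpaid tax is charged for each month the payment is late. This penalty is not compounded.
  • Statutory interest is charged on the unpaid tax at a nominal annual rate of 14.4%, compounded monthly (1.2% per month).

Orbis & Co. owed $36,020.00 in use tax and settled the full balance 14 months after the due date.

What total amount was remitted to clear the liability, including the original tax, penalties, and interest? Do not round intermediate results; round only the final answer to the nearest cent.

$59,135.99

Failure-to-file: 14 × 4% × $36,020.00 = $20,171.20, capped at 25% × $36,020.00 = $9,005.00
Failure-to-pay penalty: 14 × 1.5% × $36,020.00 = $7,564.20
Interest: $36,020.00 × ((1 + 0.012)^14 − 1) = $36,020.00 × 0.1817543… = $6,546.7883…
Total = $36,020.00 + $16,569.2000 + $6,546.7883… = $59,135.99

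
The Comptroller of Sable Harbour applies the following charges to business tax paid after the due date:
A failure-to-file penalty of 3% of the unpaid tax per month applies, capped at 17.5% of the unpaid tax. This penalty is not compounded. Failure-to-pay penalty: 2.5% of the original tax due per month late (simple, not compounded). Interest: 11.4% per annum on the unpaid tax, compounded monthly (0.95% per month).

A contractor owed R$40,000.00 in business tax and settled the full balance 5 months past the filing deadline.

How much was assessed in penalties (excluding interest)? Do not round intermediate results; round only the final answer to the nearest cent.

R$11,000.00

Failure-to-file: 5 × 3% × R$40,000.00 = R$6,000.00 (under the 17.5% cap)
Failure-to-pay penalty = 2.5% × R$40,000.00 × 5 mo = R$5,000.00
Total penalty = R$6,000.00 + R$5,000.00 = R$11,000.00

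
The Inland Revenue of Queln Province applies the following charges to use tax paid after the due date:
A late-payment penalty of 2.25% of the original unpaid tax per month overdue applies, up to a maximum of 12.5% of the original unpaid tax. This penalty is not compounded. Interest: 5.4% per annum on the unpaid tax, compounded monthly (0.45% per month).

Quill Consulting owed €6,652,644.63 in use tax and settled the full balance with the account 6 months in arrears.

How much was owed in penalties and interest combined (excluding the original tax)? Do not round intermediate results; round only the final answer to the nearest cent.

Penalty (uncapped): 6 × 2.25% × €6,652,644.63 = €898,107.03…; cap = 12.5% × €6,652,644.63 = €831,580.58… → penalty = €831,580.58…
Interest: €6,652,644.63 × ((1 + 0.0045)^6 − 1) = €6,652,644.63 × 0.0273056… = €181,654.3113…
Penalties + interest = €831,580.5788… + €181,654.3113… = €1,013,234.89

€1,013,234.89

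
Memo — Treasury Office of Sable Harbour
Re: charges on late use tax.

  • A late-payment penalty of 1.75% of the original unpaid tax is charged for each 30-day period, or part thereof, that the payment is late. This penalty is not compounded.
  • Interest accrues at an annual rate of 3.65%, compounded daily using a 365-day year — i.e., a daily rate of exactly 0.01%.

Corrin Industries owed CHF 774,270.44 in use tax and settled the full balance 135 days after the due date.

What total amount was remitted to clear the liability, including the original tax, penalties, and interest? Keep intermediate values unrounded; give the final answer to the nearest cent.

CHF 852,542.10

Penalty periods: ⌈135/30⌉ = 5; penalty = 5 × 1.75% × CHF 774,270.44 = CHF 67,748.66…
Interest: CHF 774,270.44 × ((1 + 0.0001)^135 − 1) = CHF 774,270.44 × 0.01359085… = CHF 10,522.9952…
Total = CHF 774,270.44 + CHF 67,748.6635 + CHF 10,522.9952… = CHF 852,542.10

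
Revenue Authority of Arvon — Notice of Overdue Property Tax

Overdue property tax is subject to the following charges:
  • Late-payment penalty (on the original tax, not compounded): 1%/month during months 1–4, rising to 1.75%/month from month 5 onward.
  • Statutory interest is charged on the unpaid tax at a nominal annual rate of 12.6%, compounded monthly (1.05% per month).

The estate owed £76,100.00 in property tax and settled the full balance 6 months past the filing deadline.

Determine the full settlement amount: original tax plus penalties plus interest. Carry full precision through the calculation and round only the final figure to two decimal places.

Penalty, months 1–4: 4 × 1% × £76,100.00 = £3,044.00
Penalty, months 5–6: 2 × 1.75% × £76,100.00 = £2,663.50
Interest: £76,100.00 × ((1 + 0.0105)^6 − 1) = £76,100.00 × 0.0646771… = £4,921.9262…
Total = £76,100.00 + £5,707.5000 + £4,921.9262… = £86,729.43

£86,729.43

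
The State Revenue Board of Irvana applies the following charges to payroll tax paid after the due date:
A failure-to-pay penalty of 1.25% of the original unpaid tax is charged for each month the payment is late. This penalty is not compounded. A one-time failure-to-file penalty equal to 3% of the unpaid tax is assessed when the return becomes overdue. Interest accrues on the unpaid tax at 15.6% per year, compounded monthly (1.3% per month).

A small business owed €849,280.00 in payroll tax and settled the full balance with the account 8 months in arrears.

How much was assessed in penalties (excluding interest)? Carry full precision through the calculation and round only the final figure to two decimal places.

Failure-to-file penalty: 3% × €849,280.00 = €25,478.40
Failure-to-pay penalty: 8 × 1.25% × €849,280.00 = €84,928.00
Total penalty = €25,478.40 + €84,928.00 = €110,406.40

€110,406.40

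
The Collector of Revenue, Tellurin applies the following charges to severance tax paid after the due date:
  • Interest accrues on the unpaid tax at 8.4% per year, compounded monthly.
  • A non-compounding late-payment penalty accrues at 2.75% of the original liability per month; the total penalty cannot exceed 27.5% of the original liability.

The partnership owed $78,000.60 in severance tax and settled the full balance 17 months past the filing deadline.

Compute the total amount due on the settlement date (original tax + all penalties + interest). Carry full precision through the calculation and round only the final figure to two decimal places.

Penalty (uncapped): 17 × 2.75% × $78,000.60 = $36,465.28…; cap = 27.5% × $78,000.60 = $21,450.17… → penalty = $21,450.17…
Interest (8.4%/yr ÷ 12 = 0.7%/month): $78,000.60 × ((1 + 0.007)^17 − 1) = $9,820.5142…
Total = $78,000.60 + $21,450.1650 + $9,820.5142… = $109,271.28

$109,271.28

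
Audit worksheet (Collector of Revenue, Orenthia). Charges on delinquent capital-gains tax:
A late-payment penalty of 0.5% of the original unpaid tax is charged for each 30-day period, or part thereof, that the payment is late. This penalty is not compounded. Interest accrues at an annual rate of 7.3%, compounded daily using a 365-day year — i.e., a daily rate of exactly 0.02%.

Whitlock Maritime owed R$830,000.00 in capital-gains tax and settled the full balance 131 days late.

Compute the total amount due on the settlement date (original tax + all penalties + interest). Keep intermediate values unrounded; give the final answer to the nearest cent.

R$872,781.14

Penalty periods: ⌈131/30⌉ = 5; penalty = 5 × 0.5% × R$830,000.00 = R$20,750.00
Interest: R$830,000.00 × ((1 + 0.0002)^131 − 1) = R$830,000.00 × 0.02654355… = R$22,031.1448…
Total = R$830,000.00 + R$20,750.0000 + R$22,031.1448… = R$872,781.14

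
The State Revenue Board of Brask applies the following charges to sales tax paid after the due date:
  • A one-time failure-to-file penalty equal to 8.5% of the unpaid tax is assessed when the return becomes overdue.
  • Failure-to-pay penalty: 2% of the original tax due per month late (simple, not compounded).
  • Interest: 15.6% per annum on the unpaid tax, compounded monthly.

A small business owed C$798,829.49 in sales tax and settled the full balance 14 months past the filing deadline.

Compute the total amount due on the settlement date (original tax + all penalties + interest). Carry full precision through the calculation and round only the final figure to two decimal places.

Failure-to-file penalty: 8.5% × C$798,829.49 = C$67,900.51…
Failure-to-pay penalty: 14 × 2% × C$798,829.49 = C$223,672.26…
Interest (15.6%/yr ÷ 12 = 1.3%/month): C$798,829.49 × ((1 + 0.013)^14 − 1) = C$158,334.4400…
Total = C$798,829.49 + C$291,572.7639… + C$158,334.4400… = C$1,248,736.69

C$1,248,736.69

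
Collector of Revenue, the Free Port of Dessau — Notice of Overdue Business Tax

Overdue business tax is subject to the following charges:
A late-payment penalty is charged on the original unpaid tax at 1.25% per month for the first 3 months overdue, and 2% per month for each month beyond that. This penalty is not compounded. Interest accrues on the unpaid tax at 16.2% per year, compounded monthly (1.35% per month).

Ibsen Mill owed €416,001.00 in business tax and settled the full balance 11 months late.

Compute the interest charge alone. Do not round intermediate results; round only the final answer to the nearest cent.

Interest: €416,001.00 × ((1 + 0.0135)^11 − 1) = €416,001.00 × 0.1589409… = €66,119.5662…

€66,119.57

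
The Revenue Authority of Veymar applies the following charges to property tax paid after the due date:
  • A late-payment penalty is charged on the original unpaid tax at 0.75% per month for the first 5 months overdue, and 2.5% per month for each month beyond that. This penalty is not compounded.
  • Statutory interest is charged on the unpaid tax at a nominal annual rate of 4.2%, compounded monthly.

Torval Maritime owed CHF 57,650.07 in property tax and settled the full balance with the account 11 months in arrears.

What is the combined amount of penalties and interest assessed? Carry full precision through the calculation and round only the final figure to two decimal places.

Penalty, months 1–5: 5 × 0.75% × CHF 57,650.07 = CHF 2,161.88…
Penalty, months 6–11: 6 × 2.5% × CHF 57,650.07 = CHF 8,647.51…
Interest (4.2%/yr ÷ 12 = 0.35%/month): CHF 57,650.07 × ((1 + 0.0035)^11 − 1) = CHF 2,258.7801…
Penalties + interest = CHF 10,809.3881… + CHF 2,258.7801… = CHF 13,068.17

CHF 13,068.17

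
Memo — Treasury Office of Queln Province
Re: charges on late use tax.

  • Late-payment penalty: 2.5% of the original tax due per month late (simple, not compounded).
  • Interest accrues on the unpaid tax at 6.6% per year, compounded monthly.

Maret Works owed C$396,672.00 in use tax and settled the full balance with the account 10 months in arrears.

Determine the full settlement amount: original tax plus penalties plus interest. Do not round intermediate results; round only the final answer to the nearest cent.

Late-payment penalty: 10 × 2.5% × C$396,672.00 = C$99,168.00
Interest (6.6%/yr ÷ 12 = 0.55%/month): C$396,672.00 × ((1 + 0.0055)^10 − 1) = C$22,364.9260…
Total = C$396,672.00 + C$99,168.0000 + C$22,364.9260… = C$518,204.93

C$518,204.93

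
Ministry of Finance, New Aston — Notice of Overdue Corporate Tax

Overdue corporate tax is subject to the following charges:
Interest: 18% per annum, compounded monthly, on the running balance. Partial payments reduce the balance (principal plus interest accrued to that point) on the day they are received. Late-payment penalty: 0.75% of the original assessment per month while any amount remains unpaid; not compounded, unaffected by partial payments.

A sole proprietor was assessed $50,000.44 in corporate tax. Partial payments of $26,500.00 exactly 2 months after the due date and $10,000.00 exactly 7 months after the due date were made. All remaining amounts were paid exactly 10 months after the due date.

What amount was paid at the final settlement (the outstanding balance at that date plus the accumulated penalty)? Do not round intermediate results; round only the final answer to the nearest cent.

$21,468.75

Monthly rate = 18% ÷ 12 = 1.5%
Balance at month 2: $50,000.4400 × (1 + 0.015)^2 = $51,511.7033…
After $26,500.00 payment: $51,511.7033… − $26,500.00 = $25,011.7033…
Balance at month 7: $25,011.7033… × (1 + 0.015)^5 = $26,944.7079…
After $10,000.00 payment: $26,944.7079… − $10,000.00 = $16,944.7079…
Balance at month 10: $16,944.7079… × (1 + 0.015)^3 = $17,718.7146…
Penalty: 10 × 0.75% × $50,000.44 = $3,750.03…
Final settlement = outstanding balance + penalty = $17,718.7146… + $3,750.03… = $21,468.75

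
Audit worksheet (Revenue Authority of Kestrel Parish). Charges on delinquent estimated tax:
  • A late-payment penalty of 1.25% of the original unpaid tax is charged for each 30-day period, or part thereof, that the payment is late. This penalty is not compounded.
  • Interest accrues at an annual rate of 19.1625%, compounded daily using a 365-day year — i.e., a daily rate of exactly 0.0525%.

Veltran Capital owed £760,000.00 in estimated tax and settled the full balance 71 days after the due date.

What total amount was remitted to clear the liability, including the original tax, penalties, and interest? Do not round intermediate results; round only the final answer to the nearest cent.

£817,355.89

Penalty periods: ⌈71/30⌉ = 3; penalty = 3 × 1.25% × £760,000.00 = £28,500.00
Interest: £760,000.00 × ((1 + 0.000525)^71 − 1) = £760,000.00 × 0.03796827… = £28,855.8875…
Total = £760,000.00 + £28,500.0000 + £28,855.8875… = £817,355.89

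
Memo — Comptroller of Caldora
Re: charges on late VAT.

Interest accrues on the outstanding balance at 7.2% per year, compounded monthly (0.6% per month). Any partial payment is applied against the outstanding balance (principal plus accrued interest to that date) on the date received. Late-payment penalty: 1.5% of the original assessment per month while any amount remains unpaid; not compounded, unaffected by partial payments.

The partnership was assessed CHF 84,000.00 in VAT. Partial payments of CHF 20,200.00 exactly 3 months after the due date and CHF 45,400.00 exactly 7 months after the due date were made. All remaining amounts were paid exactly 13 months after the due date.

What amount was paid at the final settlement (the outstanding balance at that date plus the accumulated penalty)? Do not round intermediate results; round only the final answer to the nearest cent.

CHF 38,668.77

Balance at month 3: CHF 84,000.0000 × (1 + 0.006)^3 = CHF 85,521.0901…
After CHF 20,200.00 payment: CHF 85,521.0901… − CHF 20,200.00 = CHF 65,321.0901…
Balance at month 7: CHF 65,321.0901… × (1 + 0.006)^4 = CHF 66,902.9622…
After CHF 45,400.00 payment: CHF 66,902.9622… − CHF 45,400.00 = CHF 21,502.9622…
Balance at month 13: CHF 21,502.9622… × (1 + 0.006)^6 = CHF 22,288.7737…
Penalty: 13 × 1.5% × CHF 84,000.00 = CHF 16,380.00
Final settlement = outstanding balance + penalty = CHF 22,288.7737… + CHF 16,380.00 = CHF 38,668.77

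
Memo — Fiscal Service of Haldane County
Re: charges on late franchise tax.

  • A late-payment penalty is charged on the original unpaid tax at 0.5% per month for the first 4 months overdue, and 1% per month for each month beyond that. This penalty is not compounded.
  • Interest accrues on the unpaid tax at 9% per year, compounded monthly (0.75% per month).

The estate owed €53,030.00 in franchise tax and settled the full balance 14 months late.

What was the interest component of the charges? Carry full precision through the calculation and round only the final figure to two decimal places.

€5,847.91

Interest: €53,030.00 × ((1 + 0.0075)^14 − 1) = €53,030.00 × 0.1102755… = €5,847.9112…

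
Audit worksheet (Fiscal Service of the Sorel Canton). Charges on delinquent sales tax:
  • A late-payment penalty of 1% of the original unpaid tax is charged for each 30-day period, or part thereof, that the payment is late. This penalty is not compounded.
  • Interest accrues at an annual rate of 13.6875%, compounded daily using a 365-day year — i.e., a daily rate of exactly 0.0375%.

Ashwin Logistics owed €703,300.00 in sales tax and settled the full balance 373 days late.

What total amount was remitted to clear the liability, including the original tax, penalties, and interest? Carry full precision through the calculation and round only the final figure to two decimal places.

Penalty periods: ⌈373/30⌉ = 13; penalty = 13 × 1% × €703,300.00 = €91,429.00
Interest: €703,300.00 × ((1 + 0.000375)^373 − 1) = €703,300.00 × 0.15009987… = €105,565.2369…
Total = €703,300.00 + €91,429.0000 + €105,565.2369… = €900,294.24

€900,294.24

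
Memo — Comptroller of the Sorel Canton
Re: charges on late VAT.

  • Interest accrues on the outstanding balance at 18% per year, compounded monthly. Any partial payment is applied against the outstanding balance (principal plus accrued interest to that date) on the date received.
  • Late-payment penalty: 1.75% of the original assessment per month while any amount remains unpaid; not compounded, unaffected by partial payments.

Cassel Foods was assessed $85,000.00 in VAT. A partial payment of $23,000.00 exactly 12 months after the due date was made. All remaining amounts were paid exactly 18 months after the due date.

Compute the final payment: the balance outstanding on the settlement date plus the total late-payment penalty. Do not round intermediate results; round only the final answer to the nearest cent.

$112,749.76

Monthly rate = 18% ÷ 12 = 1.5%
Balance at month 12: $85,000.0000 × (1 + 0.015)^12 = $101,627.5446…
After $23,000.00 payment: $101,627.5446… − $23,000.00 = $78,627.5446…
Balance at month 18: $78,627.5446… × (1 + 0.015)^6 = $85,974.7590…
Penalty: 18 × 1.75% × $85,000.00 = $26,775.00
Final settlement = outstanding balance + penalty = $85,974.7590… + $26,775.00 = $112,749.76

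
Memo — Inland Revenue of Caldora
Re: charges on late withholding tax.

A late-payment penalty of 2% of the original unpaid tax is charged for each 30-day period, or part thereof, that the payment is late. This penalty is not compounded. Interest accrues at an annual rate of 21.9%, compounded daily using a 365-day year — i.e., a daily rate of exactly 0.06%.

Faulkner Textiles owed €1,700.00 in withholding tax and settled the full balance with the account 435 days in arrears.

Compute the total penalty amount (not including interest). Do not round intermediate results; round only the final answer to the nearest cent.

Penalty periods: ⌈435/30⌉ = 15; penalty = 15 × 2% × €1,700.00 = €510.00

€510.00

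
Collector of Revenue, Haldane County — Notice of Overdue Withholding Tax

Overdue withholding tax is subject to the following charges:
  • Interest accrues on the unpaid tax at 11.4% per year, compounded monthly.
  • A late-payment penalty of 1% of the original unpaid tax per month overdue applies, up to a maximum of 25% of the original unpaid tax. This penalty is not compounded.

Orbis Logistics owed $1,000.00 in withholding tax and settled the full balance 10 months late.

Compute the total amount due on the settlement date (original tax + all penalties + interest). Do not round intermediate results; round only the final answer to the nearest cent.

Penalty: 10 × 1% × $1,000.00 = $100.00 (below the 25% cap of $250.00)
Interest (11.4%/yr ÷ 12 = 0.95%/month): $1,000.00 × ((1 + 0.0095)^10 − 1) = $99.1659…
Total = $1,000.00 + $100.0000 + $99.1659… = $1,199.17

$1,199.17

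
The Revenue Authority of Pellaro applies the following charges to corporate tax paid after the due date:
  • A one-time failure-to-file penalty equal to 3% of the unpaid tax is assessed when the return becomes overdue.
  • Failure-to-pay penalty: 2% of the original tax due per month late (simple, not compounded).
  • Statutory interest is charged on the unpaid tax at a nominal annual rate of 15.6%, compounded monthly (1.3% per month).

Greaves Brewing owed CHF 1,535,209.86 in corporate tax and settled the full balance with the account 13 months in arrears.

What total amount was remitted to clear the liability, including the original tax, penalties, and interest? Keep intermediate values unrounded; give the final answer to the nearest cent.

CHF 2,261,105.06

Failure-to-file penalty: 3% × CHF 1,535,209.86 = CHF 46,056.30…
Failure-to-pay penalty: 13 × 2% × CHF 1,535,209.86 = CHF 399,154.56…
Interest: CHF 1,535,209.86 × ((1 + 0.013)^13 − 1) = CHF 1,535,209.86 × 0.1828312… = CHF 280,684.3367…
Total = CHF 1,535,209.86 + CHF 445,210.8594 + CHF 280,684.3367… = CHF 2,261,105.06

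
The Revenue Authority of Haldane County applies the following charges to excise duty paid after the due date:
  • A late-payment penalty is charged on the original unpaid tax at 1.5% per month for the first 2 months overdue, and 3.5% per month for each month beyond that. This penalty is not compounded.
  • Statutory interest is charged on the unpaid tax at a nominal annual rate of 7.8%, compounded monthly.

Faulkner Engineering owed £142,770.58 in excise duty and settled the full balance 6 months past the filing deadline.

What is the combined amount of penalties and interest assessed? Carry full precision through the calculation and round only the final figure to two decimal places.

£29,930.32

Penalty, months 1–2: 2 × 1.5% × £142,770.58 = £4,283.12…
Penalty, months 3–6: 4 × 3.5% × £142,770.58 = £19,987.88…
Interest (7.8%/yr ÷ 12 = 0.65%/month): £142,770.58 × ((1 + 0.0065)^6 − 1) = £5,659.3215…
Penalties + interest = £24,270.9986 + £5,659.3215… = £29,930.32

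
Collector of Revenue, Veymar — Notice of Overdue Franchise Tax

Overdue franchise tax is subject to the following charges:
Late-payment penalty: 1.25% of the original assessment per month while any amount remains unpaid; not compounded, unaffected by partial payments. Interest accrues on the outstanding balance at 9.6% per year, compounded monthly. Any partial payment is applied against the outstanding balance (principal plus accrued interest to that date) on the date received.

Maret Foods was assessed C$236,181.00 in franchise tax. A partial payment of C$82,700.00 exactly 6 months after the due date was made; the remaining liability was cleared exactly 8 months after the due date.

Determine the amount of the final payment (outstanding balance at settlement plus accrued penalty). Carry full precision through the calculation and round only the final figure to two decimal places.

C$191,316.27

Monthly rate = 9.6% ÷ 12 = 0.8%
Balance at month 6: C$236,181.0000 × (1 + 0.008)^6 = C$247,746.8548…
After C$82,700.00 payment: C$247,746.8548… − C$82,700.00 = C$165,046.8548…
Balance at month 8: C$165,046.8548… × (1 + 0.008)^2 = C$167,698.1675…
Penalty: 8 × 1.25% × C$236,181.00 = C$23,618.10
Final settlement = outstanding balance + penalty = C$167,698.1675… + C$23,618.10 = C$191,316.27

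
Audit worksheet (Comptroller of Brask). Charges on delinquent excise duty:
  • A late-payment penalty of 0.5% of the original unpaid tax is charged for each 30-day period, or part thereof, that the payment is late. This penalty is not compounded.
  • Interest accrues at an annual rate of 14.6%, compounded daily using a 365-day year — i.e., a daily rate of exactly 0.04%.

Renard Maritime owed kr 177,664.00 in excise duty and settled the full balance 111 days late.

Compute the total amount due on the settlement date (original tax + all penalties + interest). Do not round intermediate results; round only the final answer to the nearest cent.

Penalty periods: ⌈111/30⌉ = 4; penalty = 4 × 0.5% × kr 177,664.00 = kr 3,553.28
Interest: kr 177,664.00 × ((1 + 0.0004)^111 − 1) = kr 177,664.00 × 0.04539115… = kr 8,064.3734…
Total = kr 177,664.00 + kr 3,553.2800 + kr 8,064.3734… = kr 189,281.65

kr 189,281.65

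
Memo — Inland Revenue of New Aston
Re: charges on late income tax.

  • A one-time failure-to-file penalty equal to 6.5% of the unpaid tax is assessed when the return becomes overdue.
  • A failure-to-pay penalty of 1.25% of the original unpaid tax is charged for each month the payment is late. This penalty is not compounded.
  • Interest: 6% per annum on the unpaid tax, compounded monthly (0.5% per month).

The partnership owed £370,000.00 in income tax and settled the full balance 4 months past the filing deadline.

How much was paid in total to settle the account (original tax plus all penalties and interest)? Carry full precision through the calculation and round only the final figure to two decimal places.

Failure-to-file penalty: 6.5% × £370,000.00 = £24,050.00
Failure-to-pay penalty = 1.25% × £370,000.00 × 4 mo = £18,500.00
Interest: £370,000.00 × ((1 + 0.005)^4 − 1) = £370,000.00 × 0.0201505… = £7,455.6852…
Total = £370,000.00 + £42,550.0000 + £7,455.6852… = £420,005.69

£420,005.69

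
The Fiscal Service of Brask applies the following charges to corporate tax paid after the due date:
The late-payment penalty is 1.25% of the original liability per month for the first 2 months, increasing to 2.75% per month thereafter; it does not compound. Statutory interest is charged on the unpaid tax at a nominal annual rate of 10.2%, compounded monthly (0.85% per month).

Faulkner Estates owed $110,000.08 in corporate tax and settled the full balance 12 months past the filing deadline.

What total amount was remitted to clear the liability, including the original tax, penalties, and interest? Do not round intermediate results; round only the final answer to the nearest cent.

Penalty, months 1–2: 2 × 1.25% × $110,000.08 = $2,750.00…
Penalty, months 3–12: 10 × 2.75% × $110,000.08 = $30,250.02…
Interest: $110,000.08 × ((1 + 0.0085)^12 − 1) = $110,000.08 × 0.1069062… = $11,759.6935…
Total = $110,000.08 + $33,000.0240 + $11,759.6935… = $154,759.80

$154,759.80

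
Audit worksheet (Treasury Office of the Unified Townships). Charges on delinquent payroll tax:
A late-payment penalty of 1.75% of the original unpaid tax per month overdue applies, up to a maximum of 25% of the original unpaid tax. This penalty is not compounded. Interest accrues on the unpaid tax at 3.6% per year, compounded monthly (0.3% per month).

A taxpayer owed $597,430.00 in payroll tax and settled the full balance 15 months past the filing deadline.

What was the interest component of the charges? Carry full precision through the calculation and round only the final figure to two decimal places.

$27,456.33

Interest: $597,430.00 × ((1 + 0.003)^15 − 1) = $597,430.00 × 0.0459574… = $27,456.3273…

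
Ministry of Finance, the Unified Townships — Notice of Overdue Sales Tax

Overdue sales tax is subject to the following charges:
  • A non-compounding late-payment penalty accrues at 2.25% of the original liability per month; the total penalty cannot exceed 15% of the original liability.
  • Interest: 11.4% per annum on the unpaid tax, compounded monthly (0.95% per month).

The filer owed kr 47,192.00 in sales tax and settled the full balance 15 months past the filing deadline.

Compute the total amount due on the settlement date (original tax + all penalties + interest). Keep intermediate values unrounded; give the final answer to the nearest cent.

Penalty (uncapped): 15 × 2.25% × kr 47,192.00 = kr 15,927.30; cap = 15% × kr 47,192.00 = kr 7,078.80 → penalty = kr 7,078.80
Interest: kr 47,192.00 × ((1 + 0.0095)^15 − 1) = kr 47,192.00 × 0.1523777… = kr 7,191.0089…
Total = kr 47,192.00 + kr 7,078.8000 + kr 7,191.0089… = kr 61,461.81

kr 61,461.81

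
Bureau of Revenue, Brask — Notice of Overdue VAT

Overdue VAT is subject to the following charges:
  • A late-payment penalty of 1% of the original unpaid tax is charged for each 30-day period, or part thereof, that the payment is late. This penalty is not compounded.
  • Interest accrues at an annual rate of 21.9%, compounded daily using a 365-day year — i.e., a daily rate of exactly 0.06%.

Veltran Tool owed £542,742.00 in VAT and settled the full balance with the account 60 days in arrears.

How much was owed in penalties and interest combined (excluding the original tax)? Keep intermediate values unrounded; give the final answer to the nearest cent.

£30,743.43

Penalty periods: ⌈60/30⌉ = 2; penalty = 2 × 1% × £542,742.00 = £10,854.84
Interest: £542,742.00 × ((1 + 0.0006)^60 − 1) = £542,742.00 × 0.03664466… = £19,888.5934…
Penalties + interest = £10,854.8400 + £19,888.5934… = £30,743.43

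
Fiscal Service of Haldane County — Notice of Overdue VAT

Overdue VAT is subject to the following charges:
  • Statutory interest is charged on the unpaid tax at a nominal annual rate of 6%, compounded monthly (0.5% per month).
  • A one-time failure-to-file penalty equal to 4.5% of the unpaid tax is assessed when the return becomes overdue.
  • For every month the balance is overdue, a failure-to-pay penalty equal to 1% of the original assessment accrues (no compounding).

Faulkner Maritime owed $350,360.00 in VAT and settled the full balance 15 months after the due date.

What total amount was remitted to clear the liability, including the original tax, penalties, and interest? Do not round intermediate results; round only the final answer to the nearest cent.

Failure-to-file penalty: 4.5% × $350,360.00 = $15,766.20
Failure-to-pay penalty: 15 × 1% × $350,360.00 = $52,554.00
Interest: $350,360.00 × ((1 + 0.005)^15 − 1) = $350,360.00 × 0.0776827… = $27,216.9239…
Total = $350,360.00 + $68,320.2000 + $27,216.9239… = $445,897.12

$445,897.12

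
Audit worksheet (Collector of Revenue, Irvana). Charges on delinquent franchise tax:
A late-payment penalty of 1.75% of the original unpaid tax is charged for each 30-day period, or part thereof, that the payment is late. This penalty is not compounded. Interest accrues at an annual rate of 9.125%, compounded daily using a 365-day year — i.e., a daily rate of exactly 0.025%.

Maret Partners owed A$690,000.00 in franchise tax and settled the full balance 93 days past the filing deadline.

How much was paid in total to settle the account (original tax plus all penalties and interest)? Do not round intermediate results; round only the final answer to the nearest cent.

Penalty periods: ⌈93/30⌉ = 4; penalty = 4 × 1.75% × A$690,000.00 = A$48,300.00
Interest: A$690,000.00 × ((1 + 0.00025)^93 − 1) = A$690,000.00 × 0.02351941… = A$16,228.3957…
Total = A$690,000.00 + A$48,300.0000 + A$16,228.3957… = A$754,528.40

A$754,528.40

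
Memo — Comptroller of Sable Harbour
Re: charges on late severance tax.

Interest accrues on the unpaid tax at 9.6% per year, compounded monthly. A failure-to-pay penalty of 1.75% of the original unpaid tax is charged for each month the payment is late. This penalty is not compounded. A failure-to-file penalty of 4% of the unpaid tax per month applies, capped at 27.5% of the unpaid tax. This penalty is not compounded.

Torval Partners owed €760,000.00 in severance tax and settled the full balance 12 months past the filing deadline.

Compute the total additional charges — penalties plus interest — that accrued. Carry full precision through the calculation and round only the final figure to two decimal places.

Failure-to-file: 12 × 4% × €760,000.00 = €364,800.00, capped at 27.5% × €760,000.00 = €209,000.00
Failure-to-pay penalty = 1.75% × €760,000.00 × 12 mo = €159,600.00
Interest (9.6%/yr ÷ 12 = 0.8%/month): €760,000.00 × ((1 + 0.008)^12 − 1) = €76,257.4072…
Penalties + interest = €368,600.0000 + €76,257.4072… = €444,857.41

€444,857.41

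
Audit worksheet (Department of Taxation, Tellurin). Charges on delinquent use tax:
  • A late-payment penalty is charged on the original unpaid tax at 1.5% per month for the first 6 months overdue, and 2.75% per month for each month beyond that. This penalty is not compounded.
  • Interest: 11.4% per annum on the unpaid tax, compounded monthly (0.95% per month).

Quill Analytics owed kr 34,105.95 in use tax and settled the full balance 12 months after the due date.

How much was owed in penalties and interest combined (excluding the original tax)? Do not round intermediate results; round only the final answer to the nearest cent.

kr 12,794.82

Penalty, months 1–6: 6 × 1.5% × kr 34,105.95 = kr 3,069.54…
Penalty, months 7–12: 6 × 2.75% × kr 34,105.95 = kr 5,627.48…
Interest: kr 34,105.95 × ((1 + 0.0095)^12 − 1) = kr 34,105.95 × 0.1201492… = kr 4,097.8032…
Penalties + interest = kr 8,697.0173… + kr 4,097.8032… = kr 12,794.82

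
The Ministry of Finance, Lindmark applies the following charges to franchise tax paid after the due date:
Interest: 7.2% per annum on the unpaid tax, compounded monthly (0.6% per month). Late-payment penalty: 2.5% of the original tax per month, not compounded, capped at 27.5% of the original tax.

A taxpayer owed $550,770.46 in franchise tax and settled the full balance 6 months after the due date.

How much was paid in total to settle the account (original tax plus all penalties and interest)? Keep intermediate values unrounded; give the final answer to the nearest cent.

$653,513.57

Penalty: 6 × 2.5% × $550,770.46 = $82,615.57… (below the 27.5% cap of $151,461.88…)
Interest: $550,770.46 × ((1 + 0.006)^6 − 1) = $550,770.46 × 0.0365443… = $20,127.5427…
Total = $550,770.46 + $82,615.5690 + $20,127.5427… = $653,513.57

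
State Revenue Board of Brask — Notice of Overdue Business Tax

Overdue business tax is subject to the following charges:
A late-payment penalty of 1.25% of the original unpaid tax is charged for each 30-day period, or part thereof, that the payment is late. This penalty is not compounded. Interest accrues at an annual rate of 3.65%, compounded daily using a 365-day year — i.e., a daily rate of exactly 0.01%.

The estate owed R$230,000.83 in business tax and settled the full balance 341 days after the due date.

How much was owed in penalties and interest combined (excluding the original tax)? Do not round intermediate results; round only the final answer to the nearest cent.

R$42,478.00

Penalty periods: ⌈341/30⌉ = 12; penalty = 12 × 1.25% × R$230,000.83 = R$34,500.12…
Interest: R$230,000.83 × ((1 + 0.0001)^341 − 1) = R$230,000.83 × 0.03468631… = R$7,977.8792…
Penalties + interest = R$34,500.1245 + R$7,977.8792… = R$42,478.00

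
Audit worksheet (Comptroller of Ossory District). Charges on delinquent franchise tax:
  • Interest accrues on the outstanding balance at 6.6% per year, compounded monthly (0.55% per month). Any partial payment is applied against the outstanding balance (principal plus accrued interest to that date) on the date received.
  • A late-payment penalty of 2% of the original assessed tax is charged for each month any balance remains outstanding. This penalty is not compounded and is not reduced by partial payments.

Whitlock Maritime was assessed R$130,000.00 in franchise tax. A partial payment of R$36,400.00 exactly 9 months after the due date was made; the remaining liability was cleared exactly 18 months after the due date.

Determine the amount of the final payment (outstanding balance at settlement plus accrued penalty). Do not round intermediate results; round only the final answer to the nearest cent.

R$152,047.74

Balance at month 9: R$130,000.0000 × (1 + 0.0055)^9 = R$136,578.4019…
After R$36,400.00 payment: R$136,578.4019… − R$36,400.00 = R$100,178.4019…
Balance at month 18: R$100,178.4019… × (1 + 0.0055)^9 = R$105,247.7387…
Penalty: 18 × 2% × R$130,000.00 = R$46,800.00
Final settlement = outstanding balance + penalty = R$105,247.7387… + R$46,800.00 = R$152,047.74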